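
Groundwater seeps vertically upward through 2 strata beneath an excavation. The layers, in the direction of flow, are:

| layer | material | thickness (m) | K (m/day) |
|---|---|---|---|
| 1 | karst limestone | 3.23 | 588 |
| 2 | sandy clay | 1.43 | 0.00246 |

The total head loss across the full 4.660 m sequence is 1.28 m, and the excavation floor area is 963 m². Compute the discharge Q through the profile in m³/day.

Flow is perpendicular to layering, so the layers act in series and the equivalent K is the thickness-weighted harmonic mean.
Total thickness L = 3.23 + 1.43 = 4.660 m.
Σ(b_i/K_i) = 3.23/588 + 1.43/0.00246 = 581.3 d.
K_eq = L / Σ(b_i/K_i) = 4.660 / 581.3 = 0.008016 m/day.
Q = K_eq · A · (Δh/L) = 0.008016 × 963 × (1.28/4.660) = 2.120 m³/day.

2.12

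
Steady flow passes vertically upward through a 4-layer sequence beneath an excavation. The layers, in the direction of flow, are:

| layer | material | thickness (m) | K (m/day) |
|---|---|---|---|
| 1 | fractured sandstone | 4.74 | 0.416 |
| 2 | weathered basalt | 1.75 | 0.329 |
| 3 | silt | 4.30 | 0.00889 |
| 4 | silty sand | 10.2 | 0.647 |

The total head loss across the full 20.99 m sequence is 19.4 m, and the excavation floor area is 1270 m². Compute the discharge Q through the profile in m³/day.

47.7

Flow is perpendicular to layering, so the layers act in series and the equivalent K is the thickness-weighted harmonic mean.
Total thickness L = 4.74 + 1.75 + 4.30 + 10.2 = 20.99 m.
Σ(b_i/K_i) = 4.74/0.416 + 1.75/0.329 + 4.30/0.00889 + 10.2/0.647 = 516.2 d.
K_eq = L / Σ(b_i/K_i) = 20.99 / 516.2 = 0.04067 m/day.
Q = K_eq · A · (Δh/L) = 0.04067 × 1270 × (19.4/20.99) = 47.73 m³/day.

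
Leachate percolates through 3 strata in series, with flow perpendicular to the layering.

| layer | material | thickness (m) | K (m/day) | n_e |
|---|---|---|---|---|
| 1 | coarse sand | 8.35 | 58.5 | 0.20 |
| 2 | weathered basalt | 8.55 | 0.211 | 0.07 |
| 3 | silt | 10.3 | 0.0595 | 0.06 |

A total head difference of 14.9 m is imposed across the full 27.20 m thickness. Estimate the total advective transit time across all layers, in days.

41.4

With flow normal to the layers, continuity requires the same specific discharge q through every layer.
Σ(b_i/K_i) = 8.35/58.5 + 8.55/0.211 + 10.3/0.0595 = 213.8 d.
q = Δh / Σ(b_i/K_i) = 14.9 / 213.8 = 0.06970 m/day.
In each layer the seepage velocity is v_i = q/n_i, so the layer transit time is t_i = b_i·n_i / q:
  layer 1 (coarse sand): t_1 = 8.35 × 0.20 / 0.06970 = 23.96 d
  layer 2 (weathered basalt): t_2 = 8.55 × 0.07 / 0.06970 = 8.587 d
  layer 3 (silt): t_3 = 10.3 × 0.06 / 0.06970 = 8.867 d
Total t = Σ t_i = 41.41 days.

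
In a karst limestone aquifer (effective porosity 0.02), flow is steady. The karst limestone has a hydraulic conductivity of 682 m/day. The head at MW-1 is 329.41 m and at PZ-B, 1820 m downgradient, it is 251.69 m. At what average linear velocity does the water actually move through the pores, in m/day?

1460

Hydraulic gradient i = (329.41 − 251.69) / 1820 = 77.72 / 1820 = 0.04270.
Darcy flux q = K · i = 682.0 × 0.04270 = 29.12 m/day.
Seepage velocity v = q / n_e = 29.12 / 0.02 = 1456 m/day.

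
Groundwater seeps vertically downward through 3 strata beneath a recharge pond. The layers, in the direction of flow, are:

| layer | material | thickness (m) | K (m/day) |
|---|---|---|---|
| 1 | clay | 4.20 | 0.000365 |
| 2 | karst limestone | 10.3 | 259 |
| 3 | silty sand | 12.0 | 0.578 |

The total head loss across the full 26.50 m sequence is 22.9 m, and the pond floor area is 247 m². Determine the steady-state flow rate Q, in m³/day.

Flow is perpendicular to layering, so the layers act in series and the equivalent K is the thickness-weighted harmonic mean.
Total thickness L = 4.20 + 10.3 + 12.0 = 26.50 m.
Σ(b_i/K_i) = 4.20/0.000365 + 10.3/259 + 12.0/0.578 = 11528 d.
K_eq = L / Σ(b_i/K_i) = 26.50 / 11528 = 0.002299 m/day.
Q = K_eq · A · (Δh/L) = 0.002299 × 247 × (22.9/26.50) = 0.4907 m³/day.

0.491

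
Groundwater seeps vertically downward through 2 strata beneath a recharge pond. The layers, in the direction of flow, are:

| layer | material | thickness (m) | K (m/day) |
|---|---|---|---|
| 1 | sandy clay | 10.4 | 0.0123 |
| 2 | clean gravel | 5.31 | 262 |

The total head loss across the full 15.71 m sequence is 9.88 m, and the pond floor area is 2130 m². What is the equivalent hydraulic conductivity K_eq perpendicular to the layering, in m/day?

Flow is perpendicular to layering, so the layers act in series and the equivalent K is the thickness-weighted harmonic mean.
Total thickness L = 10.4 + 5.31 = 15.71 m.
Σ(b_i/K_i) = 10.4/0.0123 + 5.31/262 = 845.5 d.
K_eq = L / Σ(b_i/K_i) = 15.71 / 845.5 = 0.01858 m/day.

0.0186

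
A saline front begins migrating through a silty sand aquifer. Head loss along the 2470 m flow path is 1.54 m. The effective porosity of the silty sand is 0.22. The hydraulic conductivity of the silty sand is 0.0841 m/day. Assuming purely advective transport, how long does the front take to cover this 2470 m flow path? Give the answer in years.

28400

Hydraulic gradient i = Δh / L = 1.54 / 2470 = 0.0006235.
Darcy flux q = K · i = 0.08410 × 0.0006235 = 5.243e-05 m/day.
Seepage velocity v = q / n_e = 5.243e-05 / 0.22 = 0.0002383 m/day.
Travel time t = L / v = 2470 / 0.0002383 = 1.036e+07 days = 28373 years.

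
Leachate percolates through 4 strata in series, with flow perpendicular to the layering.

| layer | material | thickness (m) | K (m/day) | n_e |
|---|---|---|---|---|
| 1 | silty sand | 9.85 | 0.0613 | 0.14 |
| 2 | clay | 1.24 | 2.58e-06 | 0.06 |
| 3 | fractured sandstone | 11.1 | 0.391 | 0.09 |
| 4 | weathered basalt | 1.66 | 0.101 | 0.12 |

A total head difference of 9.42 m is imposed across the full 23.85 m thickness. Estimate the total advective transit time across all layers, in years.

371

With flow normal to the layers, continuity requires the same specific discharge q through every layer.
Σ(b_i/K_i) = 9.85/0.0613 + 1.24/2.58e-06 + 11.1/0.391 + 1.66/0.101 = 4.808e+05 d.
q = Δh / Σ(b_i/K_i) = 9.42 / 4.808e+05 = 1.959e-05 m/day.
In each layer the seepage velocity is v_i = q/n_i, so the layer transit time is t_i = b_i·n_i / q:
  layer 1 (silty sand): t_1 = 9.85 × 0.14 / 1.959e-05 = 70388 d
  layer 2 (clay): t_2 = 1.24 × 0.06 / 1.959e-05 = 3798 d
  layer 3 (fractured sandstone): t_3 = 11.1 × 0.09 / 1.959e-05 = 50992 d
  layer 4 (weathered basalt): t_4 = 1.66 × 0.12 / 1.959e-05 = 10168 d
Total t = Σ t_i = 1.353e+05 days = 370.6 years.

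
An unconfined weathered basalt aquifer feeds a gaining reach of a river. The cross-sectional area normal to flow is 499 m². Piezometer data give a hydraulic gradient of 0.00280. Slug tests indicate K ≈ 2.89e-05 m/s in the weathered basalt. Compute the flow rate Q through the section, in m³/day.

3.49

Convert K: 2.89e-05 m/s × 86400 = 2.497 m/day.
Hydraulic gradient i = 0.00280.
Darcy's law: Q = K · A · i = 2.497 × 499.0 × 0.002800 = 3.489 m³/day.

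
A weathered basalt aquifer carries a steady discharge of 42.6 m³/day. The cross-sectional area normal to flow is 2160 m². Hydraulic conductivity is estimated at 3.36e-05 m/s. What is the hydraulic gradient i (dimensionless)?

0.00679

Convert K: 3.36e-05 m/s × 86400 = 2.903 m/day.
From Q = K·A·i, i = Q / (K·A) = 42.6 / (2.903 × 2160) = 0.006794.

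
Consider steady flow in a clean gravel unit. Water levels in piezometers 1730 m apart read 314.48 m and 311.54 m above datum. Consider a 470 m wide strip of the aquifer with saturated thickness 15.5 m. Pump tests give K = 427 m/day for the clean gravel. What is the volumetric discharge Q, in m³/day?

5290

Cross-sectional area A = 470 × 15.5 = 7285 m².
Hydraulic gradient i = (314.48 − 311.54) / 1730 = 2.94 / 1730 = 0.001699.
Darcy's law: Q = K · A · i = 427.0 × 7285 × 0.001699 = 5286 m³/day.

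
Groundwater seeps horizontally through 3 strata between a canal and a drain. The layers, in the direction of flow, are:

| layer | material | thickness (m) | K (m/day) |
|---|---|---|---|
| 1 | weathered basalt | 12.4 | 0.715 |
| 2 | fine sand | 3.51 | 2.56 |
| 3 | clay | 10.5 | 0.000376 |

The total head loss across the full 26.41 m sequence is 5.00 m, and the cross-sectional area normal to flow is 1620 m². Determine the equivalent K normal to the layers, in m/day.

Flow is perpendicular to layering, so the layers act in series and the equivalent K is the thickness-weighted harmonic mean.
Total thickness L = 12.4 + 3.51 + 10.5 = 26.41 m.
Σ(b_i/K_i) = 12.4/0.715 + 3.51/2.56 + 10.5/0.000376 = 27944 d.
K_eq = L / Σ(b_i/K_i) = 26.41 / 27944 = 0.0009451 m/day.

0.000945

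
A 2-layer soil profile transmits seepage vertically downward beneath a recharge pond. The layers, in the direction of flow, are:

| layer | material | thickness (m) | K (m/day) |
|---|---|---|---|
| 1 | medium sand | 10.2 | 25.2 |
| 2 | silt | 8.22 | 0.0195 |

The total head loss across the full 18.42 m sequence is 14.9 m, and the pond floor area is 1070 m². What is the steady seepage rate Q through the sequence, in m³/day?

37.8

Flow is perpendicular to layering, so the layers act in series and the equivalent K is the thickness-weighted harmonic mean.
Total thickness L = 10.2 + 8.22 = 18.42 m.
Σ(b_i/K_i) = 10.2/25.2 + 8.22/0.0195 = 421.9 d.
K_eq = L / Σ(b_i/K_i) = 18.42 / 421.9 = 0.04366 m/day.
Q = K_eq · A · (Δh/L) = 0.04366 × 1070 × (14.9/18.42) = 37.78 m³/day.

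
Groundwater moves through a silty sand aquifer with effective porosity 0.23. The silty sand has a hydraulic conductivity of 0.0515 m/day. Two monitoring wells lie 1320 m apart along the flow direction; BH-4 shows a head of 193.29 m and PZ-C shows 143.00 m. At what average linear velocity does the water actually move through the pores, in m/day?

Hydraulic gradient i = (193.29 − 143.00) / 1320 = 50.29 / 1320 = 0.03810.
Darcy flux q = K · i = 0.05150 × 0.03810 = 0.001962 m/day.
Seepage velocity v = q / n_e = 0.001962 / 0.23 = 0.008531 m/day.

0.00853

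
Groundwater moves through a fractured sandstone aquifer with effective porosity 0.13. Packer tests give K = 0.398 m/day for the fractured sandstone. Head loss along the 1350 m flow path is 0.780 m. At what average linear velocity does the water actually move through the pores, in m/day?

0.00177

Hydraulic gradient i = Δh / L = 0.780 / 1350 = 0.0005778.
Darcy flux q = K · i = 0.3980 × 0.0005778 = 0.0002300 m/day.
Seepage velocity v = q / n_e = 0.0002300 / 0.13 = 0.001769 m/day.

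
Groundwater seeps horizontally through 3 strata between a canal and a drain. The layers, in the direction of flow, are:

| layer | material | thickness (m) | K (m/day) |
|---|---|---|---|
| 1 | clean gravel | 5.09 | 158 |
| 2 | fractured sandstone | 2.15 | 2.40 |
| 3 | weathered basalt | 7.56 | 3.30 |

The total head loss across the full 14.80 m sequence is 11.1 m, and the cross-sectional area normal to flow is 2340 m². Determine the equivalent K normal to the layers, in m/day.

Flow is perpendicular to layering, so the layers act in series and the equivalent K is the thickness-weighted harmonic mean.
Total thickness L = 5.09 + 2.15 + 7.56 = 14.80 m.
Σ(b_i/K_i) = 5.09/158 + 2.15/2.40 + 7.56/3.30 = 3.219 d.
K_eq = L / Σ(b_i/K_i) = 14.80 / 3.219 = 4.598 m/day.

4.60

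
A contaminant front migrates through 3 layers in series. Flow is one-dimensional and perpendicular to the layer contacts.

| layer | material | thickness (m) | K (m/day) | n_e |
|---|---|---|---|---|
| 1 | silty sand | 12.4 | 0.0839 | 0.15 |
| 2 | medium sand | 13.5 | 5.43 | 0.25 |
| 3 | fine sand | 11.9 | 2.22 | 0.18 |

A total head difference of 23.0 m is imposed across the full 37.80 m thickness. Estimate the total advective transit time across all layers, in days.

With flow normal to the layers, continuity requires the same specific discharge q through every layer.
Σ(b_i/K_i) = 12.4/0.0839 + 13.5/5.43 + 11.9/2.22 = 155.6 d.
q = Δh / Σ(b_i/K_i) = 23.0 / 155.6 = 0.1478 m/day.
In each layer the seepage velocity is v_i = q/n_i, so the layer transit time is t_i = b_i·n_i / q:
  layer 1 (silty sand): t_1 = 12.4 × 0.15 / 0.1478 = 12.59 d
  layer 2 (medium sand): t_2 = 13.5 × 0.25 / 0.1478 = 22.84 d
  layer 3 (fine sand): t_3 = 11.9 × 0.18 / 0.1478 = 14.49 d
Total t = Σ t_i = 49.92 days.

49.9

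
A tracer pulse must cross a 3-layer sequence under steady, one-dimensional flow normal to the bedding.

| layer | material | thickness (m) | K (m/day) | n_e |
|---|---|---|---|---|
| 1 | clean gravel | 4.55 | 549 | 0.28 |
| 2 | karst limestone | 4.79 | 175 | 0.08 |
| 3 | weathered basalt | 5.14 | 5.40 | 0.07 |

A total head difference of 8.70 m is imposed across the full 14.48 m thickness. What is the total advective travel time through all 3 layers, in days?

0.229

With flow normal to the layers, continuity requires the same specific discharge q through every layer.
Σ(b_i/K_i) = 4.55/549 + 4.79/175 + 5.14/5.40 = 0.9875 d.
q = Δh / Σ(b_i/K_i) = 8.70 / 0.9875 = 8.810 m/day.
In each layer the seepage velocity is v_i = q/n_i, so the layer transit time is t_i = b_i·n_i / q:
  layer 1 (clean gravel): t_1 = 4.55 × 0.28 / 8.810 = 0.1446 d
  layer 2 (karst limestone): t_2 = 4.79 × 0.08 / 8.810 = 0.04350 d
  layer 3 (weathered basalt): t_3 = 5.14 × 0.07 / 8.810 = 0.04084 d
Total t = Σ t_i = 0.2289 days.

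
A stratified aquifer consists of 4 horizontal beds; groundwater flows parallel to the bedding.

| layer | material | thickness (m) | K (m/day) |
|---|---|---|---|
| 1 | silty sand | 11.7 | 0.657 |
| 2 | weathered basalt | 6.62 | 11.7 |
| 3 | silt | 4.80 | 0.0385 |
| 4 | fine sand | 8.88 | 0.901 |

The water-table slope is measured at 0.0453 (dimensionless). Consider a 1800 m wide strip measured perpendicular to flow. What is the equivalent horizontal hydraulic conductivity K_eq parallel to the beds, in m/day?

2.92

Flow is parallel to layering, so each bed carries its own Darcy discharge and the transmissivities add.
Σ(K_i·b_i) = 0.657×11.7 + 11.7×6.62 + 0.0385×4.80 + 0.901×8.88 = 93.33 m²/day.
Total thickness b = 32.00 m, so K_eq = Σ(K_i·b_i)/b = 2.916 m/day.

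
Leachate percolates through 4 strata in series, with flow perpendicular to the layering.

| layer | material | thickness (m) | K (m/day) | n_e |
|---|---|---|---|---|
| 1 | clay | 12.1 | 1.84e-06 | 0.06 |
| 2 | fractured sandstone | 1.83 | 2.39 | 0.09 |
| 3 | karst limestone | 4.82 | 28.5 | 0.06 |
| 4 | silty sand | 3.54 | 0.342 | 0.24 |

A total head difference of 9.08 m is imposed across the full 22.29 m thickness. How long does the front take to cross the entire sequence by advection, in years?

With flow normal to the layers, continuity requires the same specific discharge q through every layer.
Σ(b_i/K_i) = 12.1/1.84e-06 + 1.83/2.39 + 4.82/28.5 + 3.54/0.342 = 6.576e+06 d.
q = Δh / Σ(b_i/K_i) = 9.08 / 6.576e+06 = 1.381e-06 m/day.
In each layer the seepage velocity is v_i = q/n_i, so the layer transit time is t_i = b_i·n_i / q:
  layer 1 (clay): t_1 = 12.1 × 0.06 / 1.381e-06 = 5.258e+05 d
  layer 2 (fractured sandstone): t_2 = 1.83 × 0.09 / 1.381e-06 = 1.193e+05 d
  layer 3 (karst limestone): t_3 = 4.82 × 0.06 / 1.381e-06 = 2.095e+05 d
  layer 4 (silty sand): t_4 = 3.54 × 0.24 / 1.381e-06 = 6.153e+05 d
Total t = Σ t_i = 1.470e+06 days = 4024 years.

4020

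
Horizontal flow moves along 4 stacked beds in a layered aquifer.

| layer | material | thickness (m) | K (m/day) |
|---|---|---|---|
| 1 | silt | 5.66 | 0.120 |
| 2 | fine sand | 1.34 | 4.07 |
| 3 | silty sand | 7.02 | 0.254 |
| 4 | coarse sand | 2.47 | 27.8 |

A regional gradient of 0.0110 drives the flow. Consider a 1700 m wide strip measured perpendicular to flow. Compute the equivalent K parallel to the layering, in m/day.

4.64

Flow is parallel to layering, so each bed carries its own Darcy discharge and the transmissivities add.
Σ(K_i·b_i) = 0.120×5.66 + 4.07×1.34 + 0.254×7.02 + 27.8×2.47 = 76.58 m²/day.
Total thickness b = 16.49 m, so K_eq = Σ(K_i·b_i)/b = 4.644 m/day.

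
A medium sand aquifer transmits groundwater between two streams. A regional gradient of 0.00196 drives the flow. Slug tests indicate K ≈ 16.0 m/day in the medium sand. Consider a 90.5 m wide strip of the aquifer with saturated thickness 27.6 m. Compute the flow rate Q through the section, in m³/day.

Cross-sectional area A = 90.5 × 27.6 = 2498 m².
Hydraulic gradient i = 0.00196.
Darcy's law: Q = K · A · i = 16.00 × 2498 × 0.001960 = 78.33 m³/day.

78.3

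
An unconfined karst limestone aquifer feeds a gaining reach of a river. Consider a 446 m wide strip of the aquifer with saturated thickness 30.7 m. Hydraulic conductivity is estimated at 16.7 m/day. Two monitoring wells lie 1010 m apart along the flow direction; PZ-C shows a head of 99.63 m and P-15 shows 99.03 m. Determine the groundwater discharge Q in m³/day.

136

Cross-sectional area A = 446 × 30.7 = 13692 m².
Hydraulic gradient i = (99.63 − 99.03) / 1010 = 0.6 / 1010 = 0.0005941.
Darcy's law: Q = K · A · i = 16.70 × 13692 × 0.0005941 = 135.8 m³/day.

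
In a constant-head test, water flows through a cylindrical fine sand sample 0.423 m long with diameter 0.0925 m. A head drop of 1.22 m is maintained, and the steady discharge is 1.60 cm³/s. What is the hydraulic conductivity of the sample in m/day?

7.13

Cross-sectional area A = π·(d/2)² = π × (0.0925/2)² = 0.006720 m².
Convert discharge: 1.60 cm³/s = 1.600e-06 m³/s.
Darcy's law rearranged: K = Q·L / (A·Δh) = 1.600e-06 × 0.423 / (0.006720 × 1.22) = 8.255e-05 m/s = 7.132 m/day.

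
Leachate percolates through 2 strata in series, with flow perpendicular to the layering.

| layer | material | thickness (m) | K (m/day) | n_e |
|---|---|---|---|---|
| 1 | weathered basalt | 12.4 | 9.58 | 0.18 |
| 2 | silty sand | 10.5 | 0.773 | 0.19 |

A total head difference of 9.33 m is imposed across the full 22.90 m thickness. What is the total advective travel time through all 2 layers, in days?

6.74

With flow normal to the layers, continuity requires the same specific discharge q through every layer.
Σ(b_i/K_i) = 12.4/9.58 + 10.5/0.773 = 14.88 d.
q = Δh / Σ(b_i/K_i) = 9.33 / 14.88 = 0.6271 m/day.
In each layer the seepage velocity is v_i = q/n_i, so the layer transit time is t_i = b_i·n_i / q:
  layer 1 (weathered basalt): t_1 = 12.4 × 0.18 / 0.6271 = 3.559 d
  layer 2 (silty sand): t_2 = 10.5 × 0.19 / 0.6271 = 3.181 d
Total t = Σ t_i = 6.740 days.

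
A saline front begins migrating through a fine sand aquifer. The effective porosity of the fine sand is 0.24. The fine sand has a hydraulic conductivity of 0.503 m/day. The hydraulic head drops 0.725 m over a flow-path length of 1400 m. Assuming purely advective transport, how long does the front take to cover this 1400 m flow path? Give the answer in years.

Hydraulic gradient i = Δh / L = 0.725 / 1400 = 0.0005179.
Darcy flux q = K · i = 0.5030 × 0.0005179 = 0.0002605 m/day.
Seepage velocity v = q / n_e = 0.0002605 / 0.24 = 0.001085 m/day.
Travel time t = L / v = 1400 / 0.001085 = 1.290e+06 days = 3532 years.

3530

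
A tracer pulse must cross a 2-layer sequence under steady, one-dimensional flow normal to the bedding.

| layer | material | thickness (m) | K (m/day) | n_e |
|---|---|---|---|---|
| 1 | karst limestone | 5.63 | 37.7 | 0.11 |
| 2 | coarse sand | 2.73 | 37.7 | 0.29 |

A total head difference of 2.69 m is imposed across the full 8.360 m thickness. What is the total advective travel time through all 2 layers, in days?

With flow normal to the layers, continuity requires the same specific discharge q through every layer.
Σ(b_i/K_i) = 5.63/37.7 + 2.73/37.7 = 0.2218 d.
q = Δh / Σ(b_i/K_i) = 2.69 / 0.2218 = 12.13 m/day.
In each layer the seepage velocity is v_i = q/n_i, so the layer transit time is t_i = b_i·n_i / q:
  layer 1 (karst limestone): t_1 = 5.63 × 0.11 / 12.13 = 0.05105 d
  layer 2 (coarse sand): t_2 = 2.73 × 0.29 / 12.13 = 0.06526 d
Total t = Σ t_i = 0.1163 days.

0.116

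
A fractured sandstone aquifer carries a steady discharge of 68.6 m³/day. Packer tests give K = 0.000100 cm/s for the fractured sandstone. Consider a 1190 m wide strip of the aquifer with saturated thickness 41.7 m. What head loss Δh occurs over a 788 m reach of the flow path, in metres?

12.6

Convert K: 0.000100 cm/s × 864 = 0.08640 m/day.
Cross-sectional area A = 1190 × 41.7 = 49623 m².
From Q = K·A·i, i = Q / (K·A) = 68.6 / (0.08640 × 49623) = 0.01600.
Head loss Δh = i · L = 0.01600 × 788 = 12.61 m.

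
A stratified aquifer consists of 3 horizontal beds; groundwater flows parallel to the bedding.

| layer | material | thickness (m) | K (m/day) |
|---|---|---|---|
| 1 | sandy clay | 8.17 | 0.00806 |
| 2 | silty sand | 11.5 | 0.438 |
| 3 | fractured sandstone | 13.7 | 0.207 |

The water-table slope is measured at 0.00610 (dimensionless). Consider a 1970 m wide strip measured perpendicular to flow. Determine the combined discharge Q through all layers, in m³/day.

95.4

Flow is parallel to layering, so each bed carries its own Darcy discharge and the transmissivities add.
Σ(K_i·b_i) = 0.00806×8.17 + 0.438×11.5 + 0.207×13.7 = 7.939 m²/day.
Hydraulic gradient i = 0.00610.
Q = Σ(K_i·b_i) · W · i = 7.939 × 1970 × 0.006100 = 95.40 m³/day.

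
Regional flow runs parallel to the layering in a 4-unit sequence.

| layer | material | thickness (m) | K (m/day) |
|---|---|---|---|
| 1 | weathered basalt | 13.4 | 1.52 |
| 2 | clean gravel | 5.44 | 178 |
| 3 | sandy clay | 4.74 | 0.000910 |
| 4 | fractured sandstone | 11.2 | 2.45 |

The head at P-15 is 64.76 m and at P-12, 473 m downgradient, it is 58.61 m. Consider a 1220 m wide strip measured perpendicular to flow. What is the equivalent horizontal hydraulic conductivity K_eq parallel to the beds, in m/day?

Flow is parallel to layering, so each bed carries its own Darcy discharge and the transmissivities add.
Σ(K_i·b_i) = 1.52×13.4 + 178×5.44 + 0.000910×4.74 + 2.45×11.2 = 1016 m²/day.
Total thickness b = 34.78 m, so K_eq = Σ(K_i·b_i)/b = 29.22 m/day.

29.2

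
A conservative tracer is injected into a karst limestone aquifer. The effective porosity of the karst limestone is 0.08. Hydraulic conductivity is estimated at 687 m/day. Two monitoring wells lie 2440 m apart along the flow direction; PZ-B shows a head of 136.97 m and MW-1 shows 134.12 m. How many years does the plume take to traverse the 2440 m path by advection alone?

0.666

Hydraulic gradient i = (136.97 − 134.12) / 2440 = 2.85 / 2440 = 0.001168.
Darcy flux q = K · i = 687.0 × 0.001168 = 0.8024 m/day.
Seepage velocity v = q / n_e = 0.8024 / 0.08 = 10.03 m/day.
Travel time t = L / v = 2440 / 10.03 = 243.3 days = 0.6660 years.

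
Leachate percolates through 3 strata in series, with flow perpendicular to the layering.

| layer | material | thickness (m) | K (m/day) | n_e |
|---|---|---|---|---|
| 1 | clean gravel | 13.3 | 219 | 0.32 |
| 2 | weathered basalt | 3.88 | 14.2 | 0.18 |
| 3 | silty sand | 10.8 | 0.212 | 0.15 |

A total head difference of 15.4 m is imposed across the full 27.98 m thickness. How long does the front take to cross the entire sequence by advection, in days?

21.9

With flow normal to the layers, continuity requires the same specific discharge q through every layer.
Σ(b_i/K_i) = 13.3/219 + 3.88/14.2 + 10.8/0.212 = 51.28 d.
q = Δh / Σ(b_i/K_i) = 15.4 / 51.28 = 0.3003 m/day.
In each layer the seepage velocity is v_i = q/n_i, so the layer transit time is t_i = b_i·n_i / q:
  layer 1 (clean gravel): t_1 = 13.3 × 0.32 / 0.3003 = 14.17 d
  layer 2 (weathered basalt): t_2 = 3.88 × 0.18 / 0.3003 = 2.325 d
  layer 3 (silty sand): t_3 = 10.8 × 0.15 / 0.3003 = 5.394 d
Total t = Σ t_i = 21.89 days.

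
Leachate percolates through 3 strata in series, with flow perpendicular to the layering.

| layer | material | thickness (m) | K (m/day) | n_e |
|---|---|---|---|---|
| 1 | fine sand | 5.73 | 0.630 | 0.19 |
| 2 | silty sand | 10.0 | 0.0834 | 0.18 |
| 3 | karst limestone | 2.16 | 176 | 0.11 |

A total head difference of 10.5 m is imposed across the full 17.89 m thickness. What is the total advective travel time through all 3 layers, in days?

38.4

With flow normal to the layers, continuity requires the same specific discharge q through every layer.
Σ(b_i/K_i) = 5.73/0.630 + 10.0/0.0834 + 2.16/176 = 129.0 d.
q = Δh / Σ(b_i/K_i) = 10.5 / 129.0 = 0.08139 m/day.
In each layer the seepage velocity is v_i = q/n_i, so the layer transit time is t_i = b_i·n_i / q:
  layer 1 (fine sand): t_1 = 5.73 × 0.19 / 0.08139 = 13.38 d
  layer 2 (silty sand): t_2 = 10.0 × 0.18 / 0.08139 = 22.12 d
  layer 3 (karst limestone): t_3 = 2.16 × 0.11 / 0.08139 = 2.919 d
Total t = Σ t_i = 38.41 days.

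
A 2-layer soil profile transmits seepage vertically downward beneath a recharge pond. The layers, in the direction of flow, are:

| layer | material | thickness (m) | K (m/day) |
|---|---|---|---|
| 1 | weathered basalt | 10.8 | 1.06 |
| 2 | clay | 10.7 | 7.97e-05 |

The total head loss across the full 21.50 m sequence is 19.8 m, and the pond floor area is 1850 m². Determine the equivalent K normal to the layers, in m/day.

0.000160

Flow is perpendicular to layering, so the layers act in series and the equivalent K is the thickness-weighted harmonic mean.
Total thickness L = 10.8 + 10.7 = 21.50 m.
Σ(b_i/K_i) = 10.8/1.06 + 10.7/7.97e-05 = 1.343e+05 d.
K_eq = L / Σ(b_i/K_i) = 21.50 / 1.343e+05 = 0.0001601 m/day.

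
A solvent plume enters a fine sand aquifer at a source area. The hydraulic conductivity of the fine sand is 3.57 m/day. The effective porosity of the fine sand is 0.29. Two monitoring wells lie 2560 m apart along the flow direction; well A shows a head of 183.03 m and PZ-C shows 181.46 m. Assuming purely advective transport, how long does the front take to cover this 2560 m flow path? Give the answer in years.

Hydraulic gradient i = (183.03 − 181.46) / 2560 = 1.57 / 2560 = 0.0006133.
Darcy flux q = K · i = 3.570 × 0.0006133 = 0.002189 m/day.
Seepage velocity v = q / n_e = 0.002189 / 0.29 = 0.007550 m/day.
Travel time t = L / v = 2560 / 0.007550 = 3.391e+05 days = 928.4 years.

928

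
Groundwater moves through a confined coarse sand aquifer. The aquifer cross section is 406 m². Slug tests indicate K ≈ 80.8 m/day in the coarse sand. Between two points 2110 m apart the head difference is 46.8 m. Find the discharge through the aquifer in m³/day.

728

Hydraulic gradient i = Δh / L = 46.8 / 2110 = 0.02218.
Darcy's law: Q = K · A · i = 80.80 × 406.0 × 0.02218 = 727.6 m³/day.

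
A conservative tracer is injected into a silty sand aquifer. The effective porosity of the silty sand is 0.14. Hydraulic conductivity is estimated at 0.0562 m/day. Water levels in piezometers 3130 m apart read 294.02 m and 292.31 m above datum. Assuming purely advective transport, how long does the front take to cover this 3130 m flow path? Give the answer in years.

39100

Hydraulic gradient i = (294.02 − 292.31) / 3130 = 1.71 / 3130 = 0.0005463.
Darcy flux q = K · i = 0.05620 × 0.0005463 = 3.070e-05 m/day.
Seepage velocity v = q / n_e = 3.070e-05 / 0.14 = 0.0002193 m/day.
Travel time t = L / v = 3130 / 0.0002193 = 1.427e+07 days = 39075 years.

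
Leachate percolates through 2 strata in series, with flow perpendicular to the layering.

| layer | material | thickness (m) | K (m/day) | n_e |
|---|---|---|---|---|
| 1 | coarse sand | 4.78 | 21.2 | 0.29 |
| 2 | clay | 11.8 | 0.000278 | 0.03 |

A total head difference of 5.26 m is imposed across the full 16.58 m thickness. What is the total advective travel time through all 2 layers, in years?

38.4

With flow normal to the layers, continuity requires the same specific discharge q through every layer.
Σ(b_i/K_i) = 4.78/21.2 + 11.8/0.000278 = 42446 d.
q = Δh / Σ(b_i/K_i) = 5.26 / 42446 = 0.0001239 m/day.
In each layer the seepage velocity is v_i = q/n_i, so the layer transit time is t_i = b_i·n_i / q:
  layer 1 (coarse sand): t_1 = 4.78 × 0.29 / 0.0001239 = 11186 d
  layer 2 (clay): t_2 = 11.8 × 0.03 / 0.0001239 = 2857 d
Total t = Σ t_i = 14043 days = 38.45 years.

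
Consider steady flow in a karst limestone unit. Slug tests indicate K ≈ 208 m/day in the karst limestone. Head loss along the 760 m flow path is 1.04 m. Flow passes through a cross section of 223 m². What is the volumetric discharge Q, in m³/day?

Hydraulic gradient i = Δh / L = 1.04 / 760 = 0.001368.
Darcy's law: Q = K · A · i = 208.0 × 223.0 × 0.001368 = 63.47 m³/day.

63.5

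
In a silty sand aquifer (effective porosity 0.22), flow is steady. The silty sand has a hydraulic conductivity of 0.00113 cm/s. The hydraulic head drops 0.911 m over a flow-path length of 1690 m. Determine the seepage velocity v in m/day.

Convert K: 0.00113 cm/s × 864 = 0.9763 m/day.
Hydraulic gradient i = Δh / L = 0.911 / 1690 = 0.0005391.
Darcy flux q = K · i = 0.9763 × 0.0005391 = 0.0005263 m/day.
Seepage velocity v = q / n_e = 0.0005263 / 0.22 = 0.002392 m/day.

0.00239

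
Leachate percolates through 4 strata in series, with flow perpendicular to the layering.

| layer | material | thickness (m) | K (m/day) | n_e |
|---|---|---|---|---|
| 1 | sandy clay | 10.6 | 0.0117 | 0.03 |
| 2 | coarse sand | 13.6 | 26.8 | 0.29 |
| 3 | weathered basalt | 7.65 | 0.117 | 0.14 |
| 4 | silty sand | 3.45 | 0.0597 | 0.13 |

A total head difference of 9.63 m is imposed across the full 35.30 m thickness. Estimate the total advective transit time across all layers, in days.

618

With flow normal to the layers, continuity requires the same specific discharge q through every layer.
Σ(b_i/K_i) = 10.6/0.0117 + 13.6/26.8 + 7.65/0.117 + 3.45/0.0597 = 1030 d.
q = Δh / Σ(b_i/K_i) = 9.63 / 1030 = 0.009353 m/day.
In each layer the seepage velocity is v_i = q/n_i, so the layer transit time is t_i = b_i·n_i / q:
  layer 1 (sandy clay): t_1 = 10.6 × 0.03 / 0.009353 = 34.00 d
  layer 2 (coarse sand): t_2 = 13.6 × 0.29 / 0.009353 = 421.7 d
  layer 3 (weathered basalt): t_3 = 7.65 × 0.14 / 0.009353 = 114.5 d
  layer 4 (silty sand): t_4 = 3.45 × 0.13 / 0.009353 = 47.95 d
Total t = Σ t_i = 618.2 days.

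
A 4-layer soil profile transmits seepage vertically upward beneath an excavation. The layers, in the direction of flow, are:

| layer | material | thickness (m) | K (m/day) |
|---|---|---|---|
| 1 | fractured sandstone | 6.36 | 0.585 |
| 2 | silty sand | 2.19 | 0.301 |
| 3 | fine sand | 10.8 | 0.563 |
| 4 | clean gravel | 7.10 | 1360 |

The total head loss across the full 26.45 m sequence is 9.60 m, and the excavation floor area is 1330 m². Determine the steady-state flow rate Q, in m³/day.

342

Flow is perpendicular to layering, so the layers act in series and the equivalent K is the thickness-weighted harmonic mean.
Total thickness L = 6.36 + 2.19 + 10.8 + 7.10 = 26.45 m.
Σ(b_i/K_i) = 6.36/0.585 + 2.19/0.301 + 10.8/0.563 + 7.10/1360 = 37.34 d.
K_eq = L / Σ(b_i/K_i) = 26.45 / 37.34 = 0.7084 m/day.
Q = K_eq · A · (Δh/L) = 0.7084 × 1330 × (9.60/26.45) = 342.0 m³/day.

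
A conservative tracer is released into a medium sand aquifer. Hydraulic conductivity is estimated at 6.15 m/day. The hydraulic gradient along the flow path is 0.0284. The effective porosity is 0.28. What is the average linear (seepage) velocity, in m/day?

Hydraulic gradient i = 0.0284.
Darcy flux q = K · i = 6.150 × 0.02840 = 0.1747 m/day.
Seepage velocity v = q / n_e = 0.1747 / 0.28 = 0.6238 m/day.

0.624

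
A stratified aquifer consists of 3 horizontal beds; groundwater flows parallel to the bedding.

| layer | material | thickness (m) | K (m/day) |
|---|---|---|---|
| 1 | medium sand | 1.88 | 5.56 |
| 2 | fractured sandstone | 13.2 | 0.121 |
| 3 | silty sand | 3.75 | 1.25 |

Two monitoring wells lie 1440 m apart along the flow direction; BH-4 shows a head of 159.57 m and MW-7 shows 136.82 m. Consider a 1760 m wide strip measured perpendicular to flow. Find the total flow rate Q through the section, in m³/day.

Flow is parallel to layering, so each bed carries its own Darcy discharge and the transmissivities add.
Σ(K_i·b_i) = 5.56×1.88 + 0.121×13.2 + 1.25×3.75 = 16.74 m²/day.
Hydraulic gradient i = (159.57 − 136.82) / 1440 = 22.75 / 1440 = 0.01580.
Q = Σ(K_i·b_i) · W · i = 16.74 × 1760 × 0.01580 = 465.4 m³/day.

465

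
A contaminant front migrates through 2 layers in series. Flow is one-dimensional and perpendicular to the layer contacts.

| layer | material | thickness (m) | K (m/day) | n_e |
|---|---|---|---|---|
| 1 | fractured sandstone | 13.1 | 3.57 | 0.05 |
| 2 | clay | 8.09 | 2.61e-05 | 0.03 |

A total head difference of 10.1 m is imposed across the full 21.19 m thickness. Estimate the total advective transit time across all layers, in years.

With flow normal to the layers, continuity requires the same specific discharge q through every layer.
Σ(b_i/K_i) = 13.1/3.57 + 8.09/2.61e-05 = 3.100e+05 d.
q = Δh / Σ(b_i/K_i) = 10.1 / 3.100e+05 = 3.258e-05 m/day.
In each layer the seepage velocity is v_i = q/n_i, so the layer transit time is t_i = b_i·n_i / q:
  layer 1 (fractured sandstone): t_1 = 13.1 × 0.05 / 3.258e-05 = 20102 d
  layer 2 (clay): t_2 = 8.09 × 0.03 / 3.258e-05 = 7448 d
Total t = Σ t_i = 27550 days = 75.43 years.

75.4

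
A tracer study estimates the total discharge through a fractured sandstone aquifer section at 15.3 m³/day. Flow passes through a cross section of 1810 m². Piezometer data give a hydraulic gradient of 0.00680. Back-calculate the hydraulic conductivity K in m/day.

Hydraulic gradient i = 0.00680.
From Q = K·A·i, K = Q / (A·i) = 15.3 / (1810 × 0.006800) = 1.243 m/day.

1.24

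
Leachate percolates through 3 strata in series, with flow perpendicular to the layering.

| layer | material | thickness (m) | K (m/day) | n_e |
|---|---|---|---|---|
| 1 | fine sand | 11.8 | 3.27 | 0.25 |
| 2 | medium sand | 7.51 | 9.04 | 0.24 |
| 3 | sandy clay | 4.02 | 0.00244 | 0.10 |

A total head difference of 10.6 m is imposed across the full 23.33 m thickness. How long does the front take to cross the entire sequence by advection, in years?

With flow normal to the layers, continuity requires the same specific discharge q through every layer.
Σ(b_i/K_i) = 11.8/3.27 + 7.51/9.04 + 4.02/0.00244 = 1652 d.
q = Δh / Σ(b_i/K_i) = 10.6 / 1652 = 0.006417 m/day.
In each layer the seepage velocity is v_i = q/n_i, so the layer transit time is t_i = b_i·n_i / q:
  layer 1 (fine sand): t_1 = 11.8 × 0.25 / 0.006417 = 459.7 d
  layer 2 (medium sand): t_2 = 7.51 × 0.24 / 0.006417 = 280.9 d
  layer 3 (sandy clay): t_3 = 4.02 × 0.10 / 0.006417 = 62.65 d
Total t = Σ t_i = 803.3 days = 2.199 years.

2.20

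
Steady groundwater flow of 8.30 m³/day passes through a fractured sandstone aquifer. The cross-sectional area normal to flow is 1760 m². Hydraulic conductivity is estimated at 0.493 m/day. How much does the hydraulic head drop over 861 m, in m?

From Q = K·A·i, i = Q / (K·A) = 8.30 / (0.4930 × 1760) = 0.009566.
Head loss Δh = i · L = 0.009566 × 861 = 8.236 m.

8.24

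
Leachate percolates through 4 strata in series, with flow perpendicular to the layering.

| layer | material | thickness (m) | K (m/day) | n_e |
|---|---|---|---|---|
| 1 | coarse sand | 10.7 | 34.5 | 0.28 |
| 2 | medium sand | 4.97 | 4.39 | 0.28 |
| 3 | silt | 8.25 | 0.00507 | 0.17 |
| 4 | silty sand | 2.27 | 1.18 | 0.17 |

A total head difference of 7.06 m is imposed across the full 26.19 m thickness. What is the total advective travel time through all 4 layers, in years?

3.91

With flow normal to the layers, continuity requires the same specific discharge q through every layer.
Σ(b_i/K_i) = 10.7/34.5 + 4.97/4.39 + 8.25/0.00507 + 2.27/1.18 = 1631 d.
q = Δh / Σ(b_i/K_i) = 7.06 / 1631 = 0.004330 m/day.
In each layer the seepage velocity is v_i = q/n_i, so the layer transit time is t_i = b_i·n_i / q:
  layer 1 (coarse sand): t_1 = 10.7 × 0.28 / 0.004330 = 692.0 d
  layer 2 (medium sand): t_2 = 4.97 × 0.28 / 0.004330 = 321.4 d
  layer 3 (silt): t_3 = 8.25 × 0.17 / 0.004330 = 323.9 d
  layer 4 (silty sand): t_4 = 2.27 × 0.17 / 0.004330 = 89.13 d
Total t = Σ t_i = 1426 days = 3.905 years.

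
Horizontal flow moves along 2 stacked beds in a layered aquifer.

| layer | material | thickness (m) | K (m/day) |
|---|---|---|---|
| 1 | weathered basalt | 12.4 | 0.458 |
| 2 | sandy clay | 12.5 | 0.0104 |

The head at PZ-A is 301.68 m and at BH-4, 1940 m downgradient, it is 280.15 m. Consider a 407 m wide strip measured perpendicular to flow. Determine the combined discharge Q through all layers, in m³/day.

26.2

Flow is parallel to layering, so each bed carries its own Darcy discharge and the transmissivities add.
Σ(K_i·b_i) = 0.458×12.4 + 0.0104×12.5 = 5.809 m²/day.
Hydraulic gradient i = (301.68 − 280.15) / 1940 = 21.53 / 1940 = 0.01110.
Q = Σ(K_i·b_i) · W · i = 5.809 × 407 × 0.01110 = 26.24 m³/day.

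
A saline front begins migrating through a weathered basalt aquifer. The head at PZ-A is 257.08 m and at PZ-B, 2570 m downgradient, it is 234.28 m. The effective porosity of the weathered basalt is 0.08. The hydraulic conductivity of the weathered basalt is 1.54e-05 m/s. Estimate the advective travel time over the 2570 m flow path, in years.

Convert K: 1.54e-05 m/s × 86400 = 1.331 m/day.
Hydraulic gradient i = (257.08 − 234.28) / 2570 = 22.8 / 2570 = 0.008872.
Darcy flux q = K · i = 1.331 × 0.008872 = 0.01180 m/day.
Seepage velocity v = q / n_e = 0.01180 / 0.08 = 0.1476 m/day.
Travel time t = L / v = 2570 / 0.1476 = 17418 days = 47.69 years.

47.7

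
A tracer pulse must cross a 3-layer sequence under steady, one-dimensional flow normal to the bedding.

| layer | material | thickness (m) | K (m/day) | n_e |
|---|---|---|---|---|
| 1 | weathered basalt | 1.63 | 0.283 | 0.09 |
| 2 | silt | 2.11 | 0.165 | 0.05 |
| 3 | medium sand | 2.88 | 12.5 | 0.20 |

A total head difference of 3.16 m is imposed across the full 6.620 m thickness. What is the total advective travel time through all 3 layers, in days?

4.92

With flow normal to the layers, continuity requires the same specific discharge q through every layer.
Σ(b_i/K_i) = 1.63/0.283 + 2.11/0.165 + 2.88/12.5 = 18.78 d.
q = Δh / Σ(b_i/K_i) = 3.16 / 18.78 = 0.1683 m/day.
In each layer the seepage velocity is v_i = q/n_i, so the layer transit time is t_i = b_i·n_i / q:
  layer 1 (weathered basalt): t_1 = 1.63 × 0.09 / 0.1683 = 0.8718 d
  layer 2 (silt): t_2 = 2.11 × 0.05 / 0.1683 = 0.6269 d
  layer 3 (medium sand): t_3 = 2.88 × 0.20 / 0.1683 = 3.423 d
Total t = Σ t_i = 4.921 days.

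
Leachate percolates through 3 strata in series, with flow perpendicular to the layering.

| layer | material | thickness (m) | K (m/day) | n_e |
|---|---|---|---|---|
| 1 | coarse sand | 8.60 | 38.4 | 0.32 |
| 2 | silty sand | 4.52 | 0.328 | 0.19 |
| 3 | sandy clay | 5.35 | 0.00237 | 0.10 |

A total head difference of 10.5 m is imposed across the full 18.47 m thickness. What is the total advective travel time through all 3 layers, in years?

With flow normal to the layers, continuity requires the same specific discharge q through every layer.
Σ(b_i/K_i) = 8.60/38.4 + 4.52/0.328 + 5.35/0.00237 = 2271 d.
q = Δh / Σ(b_i/K_i) = 10.5 / 2271 = 0.004623 m/day.
In each layer the seepage velocity is v_i = q/n_i, so the layer transit time is t_i = b_i·n_i / q:
  layer 1 (coarse sand): t_1 = 8.60 × 0.32 / 0.004623 = 595.3 d
  layer 2 (silty sand): t_2 = 4.52 × 0.19 / 0.004623 = 185.8 d
  layer 3 (sandy clay): t_3 = 5.35 × 0.10 / 0.004623 = 115.7 d
Total t = Σ t_i = 896.8 days = 2.455 years.

2.46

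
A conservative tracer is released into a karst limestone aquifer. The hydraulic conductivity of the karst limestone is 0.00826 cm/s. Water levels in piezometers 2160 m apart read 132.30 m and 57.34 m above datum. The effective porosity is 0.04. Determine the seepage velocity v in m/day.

Convert K: 0.00826 cm/s × 864 = 7.137 m/day.
Hydraulic gradient i = (132.30 − 57.34) / 2160 = 74.96 / 2160 = 0.03470.
Darcy flux q = K · i = 7.137 × 0.03470 = 0.2477 m/day.
Seepage velocity v = q / n_e = 0.2477 / 0.04 = 6.192 m/day.

6.19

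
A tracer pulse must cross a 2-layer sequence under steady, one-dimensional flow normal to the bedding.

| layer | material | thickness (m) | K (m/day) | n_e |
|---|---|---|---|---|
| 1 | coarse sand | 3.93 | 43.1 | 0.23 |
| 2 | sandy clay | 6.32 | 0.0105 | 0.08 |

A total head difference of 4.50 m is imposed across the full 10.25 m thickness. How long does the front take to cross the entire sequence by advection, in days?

With flow normal to the layers, continuity requires the same specific discharge q through every layer.
Σ(b_i/K_i) = 3.93/43.1 + 6.32/0.0105 = 602.0 d.
q = Δh / Σ(b_i/K_i) = 4.50 / 602.0 = 0.007475 m/day.
In each layer the seepage velocity is v_i = q/n_i, so the layer transit time is t_i = b_i·n_i / q:
  layer 1 (coarse sand): t_1 = 3.93 × 0.23 / 0.007475 = 120.9 d
  layer 2 (sandy clay): t_2 = 6.32 × 0.08 / 0.007475 = 67.64 d
Total t = Σ t_i = 188.6 days.

189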